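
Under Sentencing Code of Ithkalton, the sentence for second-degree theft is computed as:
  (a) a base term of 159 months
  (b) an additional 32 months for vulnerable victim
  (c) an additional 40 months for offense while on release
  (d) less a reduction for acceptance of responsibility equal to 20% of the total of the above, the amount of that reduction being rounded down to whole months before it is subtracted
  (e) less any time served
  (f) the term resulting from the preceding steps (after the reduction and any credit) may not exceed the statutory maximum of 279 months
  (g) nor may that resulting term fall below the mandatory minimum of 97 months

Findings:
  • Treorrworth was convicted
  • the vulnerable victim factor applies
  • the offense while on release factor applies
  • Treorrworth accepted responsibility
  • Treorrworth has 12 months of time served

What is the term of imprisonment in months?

Vulnerable victim enhancement: +32 months
Offense while on release enhancement: +40 months
Adjusted term: 159 months + 32 months + 40 months = 231 months
Acceptance of responsibility reduction: 20% of 231 months = 46 months (rounded down)
After reduction: 231 − 46 = 185 months
Less time served: 185 months − 12 months = 173 months
Cap at 279 months: 173 months is within the cap, no reduction.
Minimum 97 months: 173 months meets the minimum, no increase.

173 months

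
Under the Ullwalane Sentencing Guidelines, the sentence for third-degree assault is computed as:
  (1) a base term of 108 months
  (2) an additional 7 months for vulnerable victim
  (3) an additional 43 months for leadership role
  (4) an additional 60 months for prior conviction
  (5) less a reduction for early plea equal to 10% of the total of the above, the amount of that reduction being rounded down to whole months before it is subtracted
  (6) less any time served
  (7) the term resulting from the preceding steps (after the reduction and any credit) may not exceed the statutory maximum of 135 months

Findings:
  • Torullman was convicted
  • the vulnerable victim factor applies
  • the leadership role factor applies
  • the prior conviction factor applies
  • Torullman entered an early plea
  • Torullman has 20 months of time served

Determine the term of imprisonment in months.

Vulnerable victim enhancement: +7 months
Leadership role enhancement: +43 months
Prior conviction enhancement: +60 months
Adjusted term: 108 months + 7 months + 43 months + 60 months = 218 months
Early plea reduction: 10% of 218 months = 21 months (rounded down)
After reduction: 218 − 21 = 197 months
Less time served: 197 months − 20 months = 177 months
Cap at 135 months: 177 months exceeds the cap → 135 months

135 months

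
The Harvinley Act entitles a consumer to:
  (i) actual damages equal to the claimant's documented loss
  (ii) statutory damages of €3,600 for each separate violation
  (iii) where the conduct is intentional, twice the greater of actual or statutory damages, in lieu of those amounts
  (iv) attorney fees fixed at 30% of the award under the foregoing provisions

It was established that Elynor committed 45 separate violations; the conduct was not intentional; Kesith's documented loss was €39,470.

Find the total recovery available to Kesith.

Statutory damages: 45 × €3,600 = €162,000
Conduct not intentional: the in-lieu enhancement does not apply.
Actual plus statutory damages: €39,470 + €162,000 = €201,470
Attorney fees: 30% of €201,470 = €60,441
Total recovery: €201,470 + €60,441 = €261,911

€261,911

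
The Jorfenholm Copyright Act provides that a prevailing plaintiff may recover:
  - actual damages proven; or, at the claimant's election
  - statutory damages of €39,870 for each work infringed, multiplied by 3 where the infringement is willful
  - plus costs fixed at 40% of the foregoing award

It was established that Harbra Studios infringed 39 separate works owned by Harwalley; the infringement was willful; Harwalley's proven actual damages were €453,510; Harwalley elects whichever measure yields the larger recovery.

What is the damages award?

Statutory damages: 39 × €39,870 = €1,554,930
Trebled: 3 × €1,554,930 = €4,664,790
Greater of actual damages (€453,510) or enhanced statutory damages (€4,664,790): €4,664,790
Costs: 40% of €4,664,790 = €1,865,916
Award plus costs: €4,664,790 + €1,865,916 = €6,530,706

€6,530,706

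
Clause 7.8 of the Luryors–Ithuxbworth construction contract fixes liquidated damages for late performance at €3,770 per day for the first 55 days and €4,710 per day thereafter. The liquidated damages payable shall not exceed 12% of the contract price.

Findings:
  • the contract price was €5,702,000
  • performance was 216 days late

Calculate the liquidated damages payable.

First 55 days: 55 × €3,770 = €207,350
Remaining days: (216 − 55) × €4,710 = €758,310
Accrued per-day damages: €207,350 + €758,310 = €965,660
Cap: 12% of €5,702,000 = €684,240
Cap at €684,240: €965,660 exceeds the cap → €684,240

€684,240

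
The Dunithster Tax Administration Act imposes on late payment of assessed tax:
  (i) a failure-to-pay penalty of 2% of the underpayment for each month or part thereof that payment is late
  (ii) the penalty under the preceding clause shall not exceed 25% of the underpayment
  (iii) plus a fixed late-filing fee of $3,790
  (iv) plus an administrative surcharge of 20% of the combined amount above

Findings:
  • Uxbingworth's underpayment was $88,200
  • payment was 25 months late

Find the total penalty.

$31,008

Accrued rate: 2% × 25 = 50%, capped at 25% → 25%
Failure-to-pay penalty: 25% of $88,200 = $22,050
Penalty before surcharge: $22,050 + $3,790 = $25,840
Administrative surcharge: 20% of $25,840 = $5,168
Total penalty: $25,840 + $5,168 = $31,008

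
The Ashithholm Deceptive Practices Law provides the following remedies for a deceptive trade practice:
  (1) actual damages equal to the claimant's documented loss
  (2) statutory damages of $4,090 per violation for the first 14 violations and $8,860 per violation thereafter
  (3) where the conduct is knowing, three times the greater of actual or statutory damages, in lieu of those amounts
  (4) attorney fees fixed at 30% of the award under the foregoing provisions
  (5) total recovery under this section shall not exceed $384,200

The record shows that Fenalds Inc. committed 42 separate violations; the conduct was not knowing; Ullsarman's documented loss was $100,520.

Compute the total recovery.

$384,200

First 14 violations: 14 × $4,090 = $57,260
Remaining violations: (42 − 14) × $8,860 = $248,080
Statutory damages: $57,260 + $248,080 = $305,340
Conduct not knowing: the in-lieu enhancement does not apply.
Actual plus statutory damages: $100,520 + $305,340 = $405,860
Attorney fees: 30% of $405,860 = $121,758
Total before cap: $405,860 + $121,758 = $527,618
Cap at $384,200: $527,618 exceeds the cap → $384,200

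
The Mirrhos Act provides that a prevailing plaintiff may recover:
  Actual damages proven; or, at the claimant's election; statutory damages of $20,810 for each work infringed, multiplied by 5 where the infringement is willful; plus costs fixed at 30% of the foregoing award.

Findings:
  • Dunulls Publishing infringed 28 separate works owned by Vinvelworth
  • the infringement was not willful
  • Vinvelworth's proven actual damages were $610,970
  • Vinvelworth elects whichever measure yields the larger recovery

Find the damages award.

$794,261

Statutory damages: 28 × $20,810 = $582,680
Infringement not willful: no ×5 enhancement.
Greater of actual damages ($610,970) or statutory damages ($582,680): $610,970
Costs: 30% of $610,970 = $183,291
Award plus costs: $610,970 + $183,291 = $794,261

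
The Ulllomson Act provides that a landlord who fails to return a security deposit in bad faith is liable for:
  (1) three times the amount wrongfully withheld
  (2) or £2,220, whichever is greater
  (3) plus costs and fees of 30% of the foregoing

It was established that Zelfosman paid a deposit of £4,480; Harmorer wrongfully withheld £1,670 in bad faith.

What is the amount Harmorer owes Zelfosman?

Trebled: 3 × £1,670 = £5,010
Minimum £2,220: £5,010 meets the minimum, no increase.
Costs and fees: 30% of £5,010 = £1,503
Total recovery: £5,010 + £1,503 = £6,513

£6,513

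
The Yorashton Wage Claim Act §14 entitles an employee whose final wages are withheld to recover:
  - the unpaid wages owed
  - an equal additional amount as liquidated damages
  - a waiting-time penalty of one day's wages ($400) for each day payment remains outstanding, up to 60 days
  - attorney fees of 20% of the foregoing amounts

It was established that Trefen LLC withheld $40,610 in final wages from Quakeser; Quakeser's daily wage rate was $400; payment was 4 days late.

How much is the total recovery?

Total award: $99,384

Liquidated damages (equal amount): $40,610
Penalty days: min(4, 60) = 4
Waiting-time penalty: 4 × $400 = $1,600
Subtotal: $40,610 + $40,610 + $1,600 = $82,820
Attorney fees: 20% of $82,820 = $16,564
Total award: $82,820 + $16,564 = $99,384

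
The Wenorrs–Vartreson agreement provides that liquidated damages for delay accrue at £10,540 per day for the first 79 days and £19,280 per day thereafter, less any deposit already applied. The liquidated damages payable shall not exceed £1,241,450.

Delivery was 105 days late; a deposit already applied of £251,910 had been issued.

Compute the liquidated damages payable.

£1,082,030

First 79 days: 79 × £10,540 = £832,660
Remaining days: (105 − 79) × £19,280 = £501,280
Accrued per-day damages: £832,660 + £501,280 = £1,333,940
Less deposit already applied: £1,333,940 − £251,910 = £1,082,030
Cap at £1,241,450: £1,082,030 is within the cap, no reduction.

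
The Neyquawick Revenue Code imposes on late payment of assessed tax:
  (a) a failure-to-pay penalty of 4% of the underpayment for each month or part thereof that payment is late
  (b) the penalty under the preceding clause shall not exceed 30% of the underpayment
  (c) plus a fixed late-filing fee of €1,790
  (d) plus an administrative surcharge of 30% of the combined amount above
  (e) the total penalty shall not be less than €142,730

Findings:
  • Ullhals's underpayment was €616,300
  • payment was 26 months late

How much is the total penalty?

Penalty: €242,684

Accrued rate: 4% × 26 = 104%, capped at 30% → 30%
Failure-to-pay penalty: 30% of €616,300 = €184,890
Penalty before surcharge: €184,890 + €1,790 = €186,680
Administrative surcharge: 30% of €186,680 = €56,004
Total penalty: €186,680 + €56,004 = €242,684
Minimum €142,730: €242,684 meets the minimum, no increase.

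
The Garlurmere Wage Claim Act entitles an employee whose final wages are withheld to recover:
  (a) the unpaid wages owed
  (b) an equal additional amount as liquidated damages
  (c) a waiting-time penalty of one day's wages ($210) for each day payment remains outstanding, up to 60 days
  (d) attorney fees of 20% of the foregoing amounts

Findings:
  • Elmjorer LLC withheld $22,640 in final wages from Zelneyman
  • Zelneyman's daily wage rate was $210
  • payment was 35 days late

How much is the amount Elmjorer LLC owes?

$63,156

Liquidated damages (equal amount): $22,640
Penalty days: min(35, 60) = 35
Waiting-time penalty: 35 × $210 = $7,350
Subtotal: $22,640 + $22,640 + $7,350 = $52,630
Attorney fees: 20% of $52,630 = $10,526
Total award: $52,630 + $10,526 = $63,156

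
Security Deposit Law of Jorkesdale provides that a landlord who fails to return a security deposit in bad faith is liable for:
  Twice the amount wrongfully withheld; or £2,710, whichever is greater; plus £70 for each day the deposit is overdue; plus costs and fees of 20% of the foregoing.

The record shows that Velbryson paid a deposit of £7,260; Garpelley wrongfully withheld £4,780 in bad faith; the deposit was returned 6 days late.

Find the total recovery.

£11,976

Doubled: 2 × £4,780 = £9,560
Minimum £2,710: £9,560 meets the minimum, no increase.
Late-return penalty: 6 × £70 = £420
Damages plus late penalty: £9,560 + £420 = £9,980
Costs and fees: 20% of £9,980 = £1,996
Total recovery: £9,980 + £1,996 = £11,976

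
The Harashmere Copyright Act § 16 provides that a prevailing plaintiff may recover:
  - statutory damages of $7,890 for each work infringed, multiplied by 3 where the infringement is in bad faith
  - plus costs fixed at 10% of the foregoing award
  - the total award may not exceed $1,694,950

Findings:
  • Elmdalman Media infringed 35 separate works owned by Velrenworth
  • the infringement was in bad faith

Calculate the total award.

$911,295

Statutory damages: 35 × $7,890 = $276,150
Trebled: 3 × $276,150 = $828,450
Costs: 10% of $828,450 = $82,845
Award plus costs: $828,450 + $82,845 = $911,295
Cap at $1,694,950: $911,295 is within the cap, no reduction.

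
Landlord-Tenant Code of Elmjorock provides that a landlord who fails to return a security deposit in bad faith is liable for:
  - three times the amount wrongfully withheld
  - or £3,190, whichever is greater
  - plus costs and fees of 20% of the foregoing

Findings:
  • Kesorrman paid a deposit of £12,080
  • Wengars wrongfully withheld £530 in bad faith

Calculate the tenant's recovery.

£3,828

Trebled: 3 × £530 = £1,590
Minimum £3,190: £1,590 is below the minimum → £3,190
Costs and fees: 20% of £3,190 = £638
Total recovery: £3,190 + £638 = £3,828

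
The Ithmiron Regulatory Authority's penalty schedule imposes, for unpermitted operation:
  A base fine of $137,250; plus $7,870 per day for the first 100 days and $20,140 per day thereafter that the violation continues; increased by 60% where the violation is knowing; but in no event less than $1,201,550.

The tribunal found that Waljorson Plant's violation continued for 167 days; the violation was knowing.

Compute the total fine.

Civil penalty: $3,637,808

First 100 days: 100 × $7,870 = $787,000
Remaining days: (167 − 100) × $20,140 = $1,349,380
Per-day component: $787,000 + $1,349,380 = $2,136,380
Base plus per-day: $137,250 + $2,136,380 = $2,273,630
Enhancement: 60% of $2,273,630 = $1,364,178
Enhanced fine: $2,273,630 + $1,364,178 = $3,637,808
Minimum $1,201,550: $3,637,808 meets the minimum, no increase.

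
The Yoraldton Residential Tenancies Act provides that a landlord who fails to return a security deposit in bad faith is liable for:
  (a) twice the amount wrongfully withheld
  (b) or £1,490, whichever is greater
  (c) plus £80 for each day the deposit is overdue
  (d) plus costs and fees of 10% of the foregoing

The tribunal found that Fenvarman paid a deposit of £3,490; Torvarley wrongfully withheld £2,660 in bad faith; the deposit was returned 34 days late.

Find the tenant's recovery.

Doubled: 2 × £2,660 = £5,320
Minimum £1,490: £5,320 meets the minimum, no increase.
Late-return penalty: 34 × £80 = £2,720
Damages plus late penalty: £5,320 + £2,720 = £8,040
Costs and fees: 10% of £8,040 = £804
Total recovery: £8,040 + £804 = £8,844

£8,844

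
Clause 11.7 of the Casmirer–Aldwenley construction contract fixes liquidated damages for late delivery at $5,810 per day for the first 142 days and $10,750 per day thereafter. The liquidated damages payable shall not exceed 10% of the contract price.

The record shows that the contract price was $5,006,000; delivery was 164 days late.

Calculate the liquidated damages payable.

$500,600

First 142 days: 142 × $5,810 = $825,020
Remaining days: (164 − 142) × $10,750 = $236,500
Accrued per-day damages: $825,020 + $236,500 = $1,061,520
Cap: 10% of $5,006,000 = $500,600
Cap at $500,600: $1,061,520 exceeds the cap → $500,600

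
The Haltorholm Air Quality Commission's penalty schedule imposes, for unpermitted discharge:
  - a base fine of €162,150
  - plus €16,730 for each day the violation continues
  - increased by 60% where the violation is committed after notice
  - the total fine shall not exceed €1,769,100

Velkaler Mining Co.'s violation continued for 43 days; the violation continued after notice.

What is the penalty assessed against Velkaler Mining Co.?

Per-day component: 43 × €16,730 = €719,390
Base plus per-day: €162,150 + €719,390 = €881,540
Enhancement: 60% of €881,540 = €528,924
Enhanced fine: €881,540 + €528,924 = €1,410,464
Cap at €1,769,100: €1,410,464 is within the cap, no reduction.

€1,410,464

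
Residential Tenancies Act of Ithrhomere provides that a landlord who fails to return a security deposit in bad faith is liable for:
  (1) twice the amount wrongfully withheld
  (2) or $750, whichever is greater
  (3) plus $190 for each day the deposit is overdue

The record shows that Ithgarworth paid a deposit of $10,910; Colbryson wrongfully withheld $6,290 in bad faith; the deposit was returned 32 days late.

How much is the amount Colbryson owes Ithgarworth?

Doubled: 2 × $6,290 = $12,580
Minimum $750: $12,580 meets the minimum, no increase.
Late-return penalty: 32 × $190 = $6,080
Damages plus late penalty: $12,580 + $6,080 = $18,660

$18,660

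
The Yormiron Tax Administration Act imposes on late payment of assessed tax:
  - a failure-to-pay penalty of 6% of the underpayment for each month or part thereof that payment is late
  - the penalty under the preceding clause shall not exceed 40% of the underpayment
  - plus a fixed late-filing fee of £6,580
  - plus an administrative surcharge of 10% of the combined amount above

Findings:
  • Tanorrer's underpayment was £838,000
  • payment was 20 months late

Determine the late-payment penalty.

£375,958

Accrued rate: 6% × 20 = 120%, capped at 40% → 40%
Failure-to-pay penalty: 40% of £838,000 = £335,200
Penalty before surcharge: £335,200 + £6,580 = £341,780
Administrative surcharge: 10% of £341,780 = £34,178
Total penalty: £341,780 + £34,178 = £375,958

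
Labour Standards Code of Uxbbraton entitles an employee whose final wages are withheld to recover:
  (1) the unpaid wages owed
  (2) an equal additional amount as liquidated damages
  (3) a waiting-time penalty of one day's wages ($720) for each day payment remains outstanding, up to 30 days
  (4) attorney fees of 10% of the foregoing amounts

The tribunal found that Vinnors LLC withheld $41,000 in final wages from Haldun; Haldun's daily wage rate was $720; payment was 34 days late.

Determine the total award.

Total award: $113,960

Liquidated damages (equal amount): $41,000
Penalty days: min(34, 30) = 30
Waiting-time penalty: 30 × $720 = $21,600
Subtotal: $41,000 + $41,000 + $21,600 = $103,600
Attorney fees: 10% of $103,600 = $10,360
Total award: $103,600 + $10,360 = $113,960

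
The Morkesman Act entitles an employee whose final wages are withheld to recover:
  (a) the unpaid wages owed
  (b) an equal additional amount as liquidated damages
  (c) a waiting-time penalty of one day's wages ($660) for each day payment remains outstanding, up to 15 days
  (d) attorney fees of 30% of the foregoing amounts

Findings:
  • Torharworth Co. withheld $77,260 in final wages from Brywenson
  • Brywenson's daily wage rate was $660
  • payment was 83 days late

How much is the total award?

Liquidated damages (equal amount): $77,260
Penalty days: min(83, 15) = 15
Waiting-time penalty: 15 × $660 = $9,900
Subtotal: $77,260 + $77,260 + $9,900 = $164,420
Attorney fees: 30% of $164,420 = $49,326
Total award: $164,420 + $49,326 = $213,746

$213,746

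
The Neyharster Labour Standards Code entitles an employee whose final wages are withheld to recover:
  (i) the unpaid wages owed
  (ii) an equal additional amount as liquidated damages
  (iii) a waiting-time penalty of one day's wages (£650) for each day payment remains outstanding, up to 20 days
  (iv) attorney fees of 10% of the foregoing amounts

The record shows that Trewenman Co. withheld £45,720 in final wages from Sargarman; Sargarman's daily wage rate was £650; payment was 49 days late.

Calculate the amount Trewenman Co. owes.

Liquidated damages (equal amount): £45,720
Penalty days: min(49, 20) = 20
Waiting-time penalty: 20 × £650 = £13,000
Subtotal: £45,720 + £45,720 + £13,000 = £104,440
Attorney fees: 10% of £104,440 = £10,444
Total award: £104,440 + £10,444 = £114,884

£114,884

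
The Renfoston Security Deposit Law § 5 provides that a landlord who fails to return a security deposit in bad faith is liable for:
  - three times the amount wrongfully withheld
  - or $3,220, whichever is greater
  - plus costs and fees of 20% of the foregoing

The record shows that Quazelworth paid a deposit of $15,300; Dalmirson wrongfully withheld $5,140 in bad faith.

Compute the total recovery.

$18,504

Trebled: 3 × $5,140 = $15,420
Minimum $3,220: $15,420 meets the minimum, no increase.
Costs and fees: 20% of $15,420 = $3,084
Total recovery: $15,420 + $3,084 = $18,504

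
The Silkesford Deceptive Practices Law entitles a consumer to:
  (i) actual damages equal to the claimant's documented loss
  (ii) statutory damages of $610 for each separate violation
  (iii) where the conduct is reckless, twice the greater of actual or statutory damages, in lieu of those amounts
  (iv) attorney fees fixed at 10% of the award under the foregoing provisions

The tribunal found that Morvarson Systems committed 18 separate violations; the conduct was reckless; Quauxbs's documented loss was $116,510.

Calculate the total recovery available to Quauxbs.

Statutory damages: 18 × $610 = $10,980
Greater of actual damages ($116,510) or statutory damages ($10,980): $116,510
Doubled: 2 × $116,510 = $233,020
Attorney fees: 10% of $233,020 = $23,302
Total recovery: $233,020 + $23,302 = $256,322

$256,322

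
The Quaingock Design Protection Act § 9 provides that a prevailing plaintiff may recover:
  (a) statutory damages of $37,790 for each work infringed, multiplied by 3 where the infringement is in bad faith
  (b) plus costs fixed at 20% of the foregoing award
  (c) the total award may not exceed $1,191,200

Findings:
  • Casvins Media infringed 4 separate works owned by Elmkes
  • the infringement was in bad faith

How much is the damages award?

Award: $544,176

Statutory damages: 4 × $37,790 = $151,160
Trebled: 3 × $151,160 = $453,480
Costs: 20% of $453,480 = $90,696
Award plus costs: $453,480 + $90,696 = $544,176
Cap at $1,191,200: $544,176 is within the cap, no reduction.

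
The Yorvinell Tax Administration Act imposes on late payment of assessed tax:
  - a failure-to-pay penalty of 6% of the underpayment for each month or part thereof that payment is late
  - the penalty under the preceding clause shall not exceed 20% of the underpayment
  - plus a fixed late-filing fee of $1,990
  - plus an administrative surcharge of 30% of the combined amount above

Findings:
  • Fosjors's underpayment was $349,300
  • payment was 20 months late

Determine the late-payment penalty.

Accrued rate: 6% × 20 = 120%, capped at 20% → 20%
Failure-to-pay penalty: 20% of $349,300 = $69,860
Penalty before surcharge: $69,860 + $1,990 = $71,850
Administrative surcharge: 30% of $71,850 = $21,555
Total penalty: $71,850 + $21,555 = $93,405

$93,405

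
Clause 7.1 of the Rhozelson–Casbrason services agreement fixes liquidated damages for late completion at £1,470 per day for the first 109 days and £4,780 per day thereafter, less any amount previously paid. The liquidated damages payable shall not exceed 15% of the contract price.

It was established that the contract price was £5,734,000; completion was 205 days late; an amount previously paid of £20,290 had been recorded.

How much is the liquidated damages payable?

First 109 days: 109 × £1,470 = £160,230
Remaining days: (205 − 109) × £4,780 = £458,880
Accrued per-day damages: £160,230 + £458,880 = £619,110
Less amount previously paid: £619,110 − £20,290 = £598,820
Cap: 15% of £5,734,000 = £860,100
Cap at £860,100: £598,820 is within the cap, no reduction.

£598,820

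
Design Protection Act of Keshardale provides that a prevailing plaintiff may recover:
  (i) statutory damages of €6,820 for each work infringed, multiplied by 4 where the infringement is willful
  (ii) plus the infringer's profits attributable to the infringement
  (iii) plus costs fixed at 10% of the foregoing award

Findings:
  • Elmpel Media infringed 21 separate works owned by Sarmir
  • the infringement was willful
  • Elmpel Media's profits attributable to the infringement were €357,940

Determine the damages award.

Statutory damages: 21 × €6,820 = €143,220
Multiplied by 4: 4 × €143,220 = €572,880
Combined award: €572,880 + €357,940 = €930,820
Costs: 10% of €930,820 = €93,082
Award plus costs: €930,820 + €93,082 = €1,023,902

€1,023,902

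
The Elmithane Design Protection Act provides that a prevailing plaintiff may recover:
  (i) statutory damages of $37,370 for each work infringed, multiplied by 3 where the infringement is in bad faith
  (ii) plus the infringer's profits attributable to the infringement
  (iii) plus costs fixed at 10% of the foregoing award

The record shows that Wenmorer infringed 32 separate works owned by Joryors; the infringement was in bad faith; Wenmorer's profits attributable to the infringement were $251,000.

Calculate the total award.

Statutory damages: 32 × $37,370 = $1,195,840
Trebled: 3 × $1,195,840 = $3,587,520
Combined award: $3,587,520 + $251,000 = $3,838,520
Costs: 10% of $3,838,520 = $383,852
Award plus costs: $3,838,520 + $383,852 = $4,222,372

$4,222,372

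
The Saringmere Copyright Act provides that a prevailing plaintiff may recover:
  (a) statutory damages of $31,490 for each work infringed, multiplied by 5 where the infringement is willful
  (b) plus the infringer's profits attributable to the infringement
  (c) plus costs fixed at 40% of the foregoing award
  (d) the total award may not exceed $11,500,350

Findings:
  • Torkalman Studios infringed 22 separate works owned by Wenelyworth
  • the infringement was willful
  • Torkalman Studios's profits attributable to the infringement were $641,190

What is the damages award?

Statutory damages: 22 × $31,490 = $692,780
Multiplied by 5: 5 × $692,780 = $3,463,900
Combined award: $3,463,900 + $641,190 = $4,105,090
Costs: 40% of $4,105,090 = $1,642,036
Award plus costs: $4,105,090 + $1,642,036 = $5,747,126
Cap at $11,500,350: $5,747,126 is within the cap, no reduction.

$5,747,126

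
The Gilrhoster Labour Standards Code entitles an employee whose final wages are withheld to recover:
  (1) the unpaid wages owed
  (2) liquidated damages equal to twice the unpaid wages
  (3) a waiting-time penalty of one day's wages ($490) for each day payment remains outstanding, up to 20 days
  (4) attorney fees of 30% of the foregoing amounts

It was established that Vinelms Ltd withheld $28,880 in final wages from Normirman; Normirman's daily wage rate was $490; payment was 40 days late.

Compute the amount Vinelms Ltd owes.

Doubled: 2 × $28,880 = $57,760
Penalty days: min(40, 20) = 20
Waiting-time penalty: 20 × $490 = $9,800
Subtotal: $28,880 + $57,760 + $9,800 = $96,440
Attorney fees: 30% of $96,440 = $28,932
Total award: $96,440 + $28,932 = $125,372

Total award: $125,372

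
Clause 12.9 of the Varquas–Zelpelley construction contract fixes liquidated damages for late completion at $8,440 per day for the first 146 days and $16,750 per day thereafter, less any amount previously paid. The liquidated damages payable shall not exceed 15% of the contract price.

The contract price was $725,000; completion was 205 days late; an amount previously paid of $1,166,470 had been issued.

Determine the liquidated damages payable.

First 146 days: 146 × $8,440 = $1,232,240
Remaining days: (205 − 146) × $16,750 = $988,250
Accrued per-day damages: $1,232,240 + $988,250 = $2,220,490
Less amount previously paid: $2,220,490 − $1,166,470 = $1,054,020
Cap: 15% of $725,000 = $108,750
Cap at $108,750: $1,054,020 exceeds the cap → $108,750

$108,750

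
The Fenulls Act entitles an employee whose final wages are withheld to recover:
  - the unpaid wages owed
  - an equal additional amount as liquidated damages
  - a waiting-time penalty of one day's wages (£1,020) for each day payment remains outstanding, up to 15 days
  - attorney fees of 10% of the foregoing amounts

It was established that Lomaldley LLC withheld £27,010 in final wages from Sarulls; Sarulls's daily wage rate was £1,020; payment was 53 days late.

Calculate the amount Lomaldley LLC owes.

£76,252

Liquidated damages (equal amount): £27,010
Penalty days: min(53, 15) = 15
Waiting-time penalty: 15 × £1,020 = £15,300
Subtotal: £27,010 + £27,010 + £15,300 = £69,320
Attorney fees: 10% of £69,320 = £6,932
Total award: £69,320 + £6,932 = £76,252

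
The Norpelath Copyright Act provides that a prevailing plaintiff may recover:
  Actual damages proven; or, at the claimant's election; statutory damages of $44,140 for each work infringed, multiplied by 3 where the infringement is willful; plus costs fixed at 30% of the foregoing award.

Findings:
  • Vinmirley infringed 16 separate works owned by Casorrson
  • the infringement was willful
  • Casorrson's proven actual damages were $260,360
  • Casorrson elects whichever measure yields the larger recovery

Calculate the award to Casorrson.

$2,754,336

Statutory damages: 16 × $44,140 = $706,240
Trebled: 3 × $706,240 = $2,118,720
Greater of actual damages ($260,360) or enhanced statutory damages ($2,118,720): $2,118,720
Costs: 30% of $2,118,720 = $635,616
Award plus costs: $2,118,720 + $635,616 = $2,754,336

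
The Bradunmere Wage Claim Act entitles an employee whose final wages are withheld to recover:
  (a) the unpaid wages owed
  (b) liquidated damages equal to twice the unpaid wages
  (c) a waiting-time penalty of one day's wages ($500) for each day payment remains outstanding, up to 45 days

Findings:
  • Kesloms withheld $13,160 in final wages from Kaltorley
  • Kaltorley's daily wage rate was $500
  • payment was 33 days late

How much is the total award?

$55,980

Doubled: 2 × $13,160 = $26,320
Penalty days: min(33, 45) = 33
Waiting-time penalty: 33 × $500 = $16,500
Total award: $13,160 + $26,320 + $16,500 = $55,980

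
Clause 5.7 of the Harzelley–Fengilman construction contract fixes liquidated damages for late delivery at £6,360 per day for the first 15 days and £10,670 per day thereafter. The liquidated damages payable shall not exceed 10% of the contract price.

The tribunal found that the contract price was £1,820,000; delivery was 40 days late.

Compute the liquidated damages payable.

£182,000

First 15 days: 15 × £6,360 = £95,400
Remaining days: (40 − 15) × £10,670 = £266,750
Accrued per-day damages: £95,400 + £266,750 = £362,150
Cap: 10% of £1,820,000 = £182,000
Cap at £182,000: £362,150 exceeds the cap → £182,000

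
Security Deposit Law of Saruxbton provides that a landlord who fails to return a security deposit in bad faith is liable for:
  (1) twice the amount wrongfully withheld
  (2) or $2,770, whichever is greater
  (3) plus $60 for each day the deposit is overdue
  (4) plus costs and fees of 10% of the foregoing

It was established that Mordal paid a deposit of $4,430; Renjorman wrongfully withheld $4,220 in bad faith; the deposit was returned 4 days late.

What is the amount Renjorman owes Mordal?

$9,548

Doubled: 2 × $4,220 = $8,440
Minimum $2,770: $8,440 meets the minimum, no increase.
Late-return penalty: 4 × $60 = $240
Damages plus late penalty: $8,440 + $240 = $8,680
Costs and fees: 10% of $8,680 = $868
Total recovery: $8,680 + $868 = $9,548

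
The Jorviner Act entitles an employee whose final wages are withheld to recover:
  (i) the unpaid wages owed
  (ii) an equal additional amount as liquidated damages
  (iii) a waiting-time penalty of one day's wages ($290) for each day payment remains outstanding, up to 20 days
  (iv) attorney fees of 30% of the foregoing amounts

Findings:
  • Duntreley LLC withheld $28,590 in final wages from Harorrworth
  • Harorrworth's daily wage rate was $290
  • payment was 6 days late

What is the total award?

$76,596

Liquidated damages (equal amount): $28,590
Penalty days: min(6, 20) = 6
Waiting-time penalty: 6 × $290 = $1,740
Subtotal: $28,590 + $28,590 + $1,740 = $58,920
Attorney fees: 30% of $58,920 = $17,676
Total award: $58,920 + $17,676 = $76,596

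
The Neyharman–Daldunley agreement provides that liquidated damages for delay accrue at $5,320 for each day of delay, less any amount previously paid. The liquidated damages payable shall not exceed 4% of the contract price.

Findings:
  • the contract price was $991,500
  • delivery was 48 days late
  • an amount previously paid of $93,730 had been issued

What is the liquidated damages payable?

$39,660

Per-day damages: 48 × $5,320 = $255,360
Less amount previously paid: $255,360 − $93,730 = $161,630
Cap: 4% of $991,500 = $39,660
Cap at $39,660: $161,630 exceeds the cap → $39,660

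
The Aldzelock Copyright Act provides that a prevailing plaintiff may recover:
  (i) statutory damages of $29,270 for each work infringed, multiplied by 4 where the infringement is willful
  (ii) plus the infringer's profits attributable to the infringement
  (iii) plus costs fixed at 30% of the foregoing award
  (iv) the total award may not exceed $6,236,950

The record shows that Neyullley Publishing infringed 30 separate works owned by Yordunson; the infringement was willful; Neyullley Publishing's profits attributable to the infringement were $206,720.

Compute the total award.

Statutory damages: 30 × $29,270 = $878,100
Multiplied by 4: 4 × $878,100 = $3,512,400
Combined award: $3,512,400 + $206,720 = $3,719,120
Costs: 30% of $3,719,120 = $1,115,736
Award plus costs: $3,719,120 + $1,115,736 = $4,834,856
Cap at $6,236,950: $4,834,856 is within the cap, no reduction.

$4,834,856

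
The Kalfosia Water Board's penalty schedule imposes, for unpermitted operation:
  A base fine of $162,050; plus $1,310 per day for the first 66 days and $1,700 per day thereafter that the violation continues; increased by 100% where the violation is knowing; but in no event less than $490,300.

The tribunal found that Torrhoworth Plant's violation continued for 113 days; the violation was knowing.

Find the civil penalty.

First 66 days: 66 × $1,310 = $86,460
Remaining days: (113 − 66) × $1,700 = $79,900
Per-day component: $86,460 + $79,900 = $166,360
Base plus per-day: $162,050 + $166,360 = $328,410
Enhancement: 100% of $328,410 = $328,410
Enhanced fine: $328,410 + $328,410 = $656,820
Minimum $490,300: $656,820 meets the minimum, no increase.

$656,820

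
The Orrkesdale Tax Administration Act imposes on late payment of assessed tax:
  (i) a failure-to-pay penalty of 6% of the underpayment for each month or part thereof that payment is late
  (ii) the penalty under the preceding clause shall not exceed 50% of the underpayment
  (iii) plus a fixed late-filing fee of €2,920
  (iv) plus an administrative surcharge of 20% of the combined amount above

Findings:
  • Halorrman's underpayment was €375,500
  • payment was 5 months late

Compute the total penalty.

€138,684

Accrued rate: 6% × 5 = 30%, capped at 50% → 30%
Failure-to-pay penalty: 30% of €375,500 = €112,650
Penalty before surcharge: €112,650 + €2,920 = €115,570
Administrative surcharge: 20% of €115,570 = €23,114
Total penalty: €115,570 + €23,114 = €138,684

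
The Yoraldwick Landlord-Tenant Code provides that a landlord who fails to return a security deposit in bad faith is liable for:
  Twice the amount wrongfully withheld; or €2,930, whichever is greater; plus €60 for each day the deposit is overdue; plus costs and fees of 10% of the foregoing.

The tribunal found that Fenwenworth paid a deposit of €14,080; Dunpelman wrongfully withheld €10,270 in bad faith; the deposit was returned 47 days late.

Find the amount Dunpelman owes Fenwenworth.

Doubled: 2 × €10,270 = €20,540
Minimum €2,930: €20,540 meets the minimum, no increase.
Late-return penalty: 47 × €60 = €2,820
Damages plus late penalty: €20,540 + €2,820 = €23,360
Costs and fees: 10% of €23,360 = €2,336
Total recovery: €23,360 + €2,336 = €25,696

€25,696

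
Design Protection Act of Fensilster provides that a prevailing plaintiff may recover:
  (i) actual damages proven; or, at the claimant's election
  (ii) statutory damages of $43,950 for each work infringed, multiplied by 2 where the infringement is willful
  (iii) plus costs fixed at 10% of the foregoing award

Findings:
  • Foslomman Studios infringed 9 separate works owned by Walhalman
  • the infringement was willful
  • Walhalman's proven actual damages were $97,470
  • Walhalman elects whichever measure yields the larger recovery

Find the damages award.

Award: $870,210

Statutory damages: 9 × $43,950 = $395,550
Doubled: 2 × $395,550 = $791,100
Greater of actual damages ($97,470) or enhanced statutory damages ($791,100): $791,100
Costs: 10% of $791,100 = $79,110
Award plus costs: $791,100 + $79,110 = $870,210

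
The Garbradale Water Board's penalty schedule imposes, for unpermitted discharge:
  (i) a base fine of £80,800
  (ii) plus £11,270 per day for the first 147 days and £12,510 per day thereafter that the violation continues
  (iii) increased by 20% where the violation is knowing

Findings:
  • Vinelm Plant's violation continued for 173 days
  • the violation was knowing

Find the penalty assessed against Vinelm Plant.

£2,475,300

First 147 days: 147 × £11,270 = £1,656,690
Remaining days: (173 − 147) × £12,510 = £325,260
Per-day component: £1,656,690 + £325,260 = £1,981,950
Base plus per-day: £80,800 + £1,981,950 = £2,062,750
Enhancement: 20% of £2,062,750 = £412,550
Enhanced fine: £2,062,750 + £412,550 = £2,475,300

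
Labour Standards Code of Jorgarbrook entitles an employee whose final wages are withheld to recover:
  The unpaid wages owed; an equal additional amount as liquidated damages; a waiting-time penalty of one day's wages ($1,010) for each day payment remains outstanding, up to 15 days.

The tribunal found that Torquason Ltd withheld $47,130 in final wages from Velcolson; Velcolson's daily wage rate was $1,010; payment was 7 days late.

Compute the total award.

$101,330

Liquidated damages (equal amount): $47,130
Penalty days: min(7, 15) = 7
Waiting-time penalty: 7 × $1,010 = $7,070
Total award: $47,130 + $47,130 + $7,070 = $101,330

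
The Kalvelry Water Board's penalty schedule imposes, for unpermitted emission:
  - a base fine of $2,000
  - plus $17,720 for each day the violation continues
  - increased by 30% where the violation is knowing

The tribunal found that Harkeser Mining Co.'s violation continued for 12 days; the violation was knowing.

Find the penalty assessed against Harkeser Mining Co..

Per-day component: 12 × $17,720 = $212,640
Base plus per-day: $2,000 + $212,640 = $214,640
Enhancement: 30% of $214,640 = $64,392
Enhanced fine: $214,640 + $64,392 = $279,032

$279,032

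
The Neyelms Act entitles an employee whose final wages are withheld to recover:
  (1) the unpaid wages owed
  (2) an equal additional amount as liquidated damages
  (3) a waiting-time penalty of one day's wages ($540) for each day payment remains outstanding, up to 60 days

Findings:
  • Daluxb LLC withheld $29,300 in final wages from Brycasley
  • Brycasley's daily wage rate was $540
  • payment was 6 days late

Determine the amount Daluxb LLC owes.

Total award: $61,840

Liquidated damages (equal amount): $29,300
Penalty days: min(6, 60) = 6
Waiting-time penalty: 6 × $540 = $3,240
Total award: $29,300 + $29,300 + $3,240 = $61,840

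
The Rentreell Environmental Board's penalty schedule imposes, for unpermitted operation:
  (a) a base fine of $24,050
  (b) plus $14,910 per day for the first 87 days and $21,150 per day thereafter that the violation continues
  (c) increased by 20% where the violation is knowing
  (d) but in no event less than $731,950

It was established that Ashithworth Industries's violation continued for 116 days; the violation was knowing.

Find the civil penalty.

$2,321,484

First 87 days: 87 × $14,910 = $1,297,170
Remaining days: (116 − 87) × $21,150 = $613,350
Per-day component: $1,297,170 + $613,350 = $1,910,520
Base plus per-day: $24,050 + $1,910,520 = $1,934,570
Enhancement: 20% of $1,934,570 = $386,914
Enhanced fine: $1,934,570 + $386,914 = $2,321,484
Minimum $731,950: $2,321,484 meets the minimum, no increase.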